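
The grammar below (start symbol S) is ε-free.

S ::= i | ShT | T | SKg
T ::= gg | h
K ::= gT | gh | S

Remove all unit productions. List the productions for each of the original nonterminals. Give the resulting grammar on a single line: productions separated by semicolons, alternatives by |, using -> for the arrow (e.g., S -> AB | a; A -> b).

S -> h | i | gg | SKg | ShT; K -> h | i | gT | gg | gh | SKg | ShT; T -> h | gg

Unit productions: K->S, S->T.
Unit pairs (A ⇒* B via units): (K,S), (K,T), (S,T).
S: inherits non-unit rules of {S, T} → SKg | ShT | gg | h | i.
K: inherits non-unit rules of {K, S, T} → SKg | ShT | gT | gg | gh | h | i.
T: inherits non-unit rules of {T} → gg | h.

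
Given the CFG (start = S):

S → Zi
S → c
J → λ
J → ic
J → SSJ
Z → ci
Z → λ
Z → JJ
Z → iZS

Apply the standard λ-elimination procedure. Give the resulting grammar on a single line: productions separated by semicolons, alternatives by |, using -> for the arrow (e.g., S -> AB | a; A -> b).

Nullable set: {J, Z}.
S -> Zi: Z nullable, giving Zi | i.
Drop J -> λ.
J -> SSJ: J nullable, giving SS | SSJ.
Drop Z -> λ.
Z -> JJ: J, J nullable, giving J | JJ.
Z -> iZS: Z nullable, giving iS | iZS.
Unchanged (no nullable symbols): S -> c; J -> ic; Z -> ci.

S -> c | i | Zi; J -> SS | ic | SSJ; Z -> J | JJ | ci | iS | iZS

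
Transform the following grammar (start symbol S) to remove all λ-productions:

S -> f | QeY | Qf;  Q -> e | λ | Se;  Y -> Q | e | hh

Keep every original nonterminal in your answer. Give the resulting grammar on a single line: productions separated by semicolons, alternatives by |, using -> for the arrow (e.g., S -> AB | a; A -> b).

S -> e | f | Qe | Qf | eY | QeY; Q -> e | Se; Y -> Q | e | hh

Nullable set: {Q, Y}.
S -> QeY: Q, Y nullable, giving Qe | QeY | e | eY.
S -> Qf: Q nullable, giving Qf | f.
Drop Q -> λ.
Y -> Q: Q nullable, giving Q.
Unchanged (no nullable symbols): S -> f; Q -> Se; Q -> e; Y -> e; Y -> hh.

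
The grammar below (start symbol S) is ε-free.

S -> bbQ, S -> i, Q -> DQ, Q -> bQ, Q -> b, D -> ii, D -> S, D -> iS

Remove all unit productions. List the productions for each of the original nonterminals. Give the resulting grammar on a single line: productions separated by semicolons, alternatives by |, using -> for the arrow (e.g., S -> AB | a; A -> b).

Unit productions: D->S.
Unit pairs (A ⇒* B via units): (D,S).
S: inherits non-unit rules of {S} → bbQ | i.
D: inherits non-unit rules of {D, S} → bbQ | i | iS | ii.
Q: inherits non-unit rules of {Q} → DQ | b | bQ.

S -> i | bbQ; D -> i | iS | ii | bbQ; Q -> b | DQ | bQ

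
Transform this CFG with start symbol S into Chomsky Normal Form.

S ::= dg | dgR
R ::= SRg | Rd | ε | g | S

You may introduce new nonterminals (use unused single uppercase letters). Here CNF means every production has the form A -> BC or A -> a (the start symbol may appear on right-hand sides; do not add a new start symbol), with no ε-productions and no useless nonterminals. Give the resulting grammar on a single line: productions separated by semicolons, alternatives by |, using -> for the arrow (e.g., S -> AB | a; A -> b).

Nullable: {R}; after ε-elimination: S -> dg | dgR; R -> S | d | g | Rd | Sg | SRg.
After unit-elimination: S -> dg | dgR; R -> d | g | Rd | Sg | dg | SRg | dgR.
TERM: introduce A -> d, B -> g and substitute in every rule of length ≥2.
BIN: R -> ABR becomes R -> AC, C -> BR; R -> SRB becomes R -> SD, D -> RB; S -> ABR becomes S -> AE, E -> BR.

S -> AB | AE; A -> d; B -> g; C -> BR; D -> RB; E -> BR; R -> d | g | AB | AC | RA | SB | SD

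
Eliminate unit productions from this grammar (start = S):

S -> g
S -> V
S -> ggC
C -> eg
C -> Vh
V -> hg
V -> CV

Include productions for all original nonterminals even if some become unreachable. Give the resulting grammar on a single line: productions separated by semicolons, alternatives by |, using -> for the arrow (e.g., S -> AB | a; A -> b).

Unit productions: S->V.
Unit pairs (A ⇒* B via units): (S,V).
S: inherits non-unit rules of {S, V} → CV | g | ggC | hg.
C: inherits non-unit rules of {C} → Vh | eg.
V: inherits non-unit rules of {V} → CV | hg.

S -> g | CV | hg | ggC; C -> Vh | eg; V -> CV | hg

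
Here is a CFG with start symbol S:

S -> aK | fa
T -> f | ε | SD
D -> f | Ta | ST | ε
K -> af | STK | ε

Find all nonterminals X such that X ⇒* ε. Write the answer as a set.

{D, K, T}

Directly nullable (have an ε-rule): {D, K, T}.
Not nullable: S — each has a terminal in every rule's right-hand side or depends on a non-nullable symbol.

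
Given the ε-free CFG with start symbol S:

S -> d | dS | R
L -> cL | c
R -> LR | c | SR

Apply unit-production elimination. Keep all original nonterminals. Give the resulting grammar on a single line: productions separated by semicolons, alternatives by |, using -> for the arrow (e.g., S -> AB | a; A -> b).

Unit productions: S->R.
Unit pairs (A ⇒* B via units): (S,R).
S: inherits non-unit rules of {R, S} → LR | SR | c | d | dS.
L: inherits non-unit rules of {L} → c | cL.
R: inherits non-unit rules of {R} → LR | SR | c.

S -> c | d | LR | SR | dS; L -> c | cL; R -> c | LR | SR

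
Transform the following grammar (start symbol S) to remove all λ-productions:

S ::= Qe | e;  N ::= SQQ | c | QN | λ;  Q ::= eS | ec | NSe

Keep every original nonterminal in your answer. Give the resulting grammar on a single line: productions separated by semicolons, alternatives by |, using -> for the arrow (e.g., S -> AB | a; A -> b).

S -> e | Qe; N -> Q | c | QN | SQQ; Q -> Se | eS | ec | NSe

Nullable set: {N}.
Drop N -> λ.
N -> QN: N nullable, giving Q | QN.
Q -> NSe: N nullable, giving NSe | Se.
Unchanged (no nullable symbols): S -> Qe; S -> e; N -> SQQ; N -> c; Q -> eS; Q -> ec.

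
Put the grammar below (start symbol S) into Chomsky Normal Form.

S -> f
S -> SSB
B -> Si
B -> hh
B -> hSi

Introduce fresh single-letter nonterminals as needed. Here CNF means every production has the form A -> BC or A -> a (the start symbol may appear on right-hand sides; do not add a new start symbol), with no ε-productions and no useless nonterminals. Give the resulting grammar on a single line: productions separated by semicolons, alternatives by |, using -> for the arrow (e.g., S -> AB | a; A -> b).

No ε-productions.
No unit productions to eliminate.
TERM: introduce C -> h, A -> i and substitute in every rule of length ≥2.
BIN: B -> CSA becomes B -> CD, D -> SA; S -> SSB becomes S -> SE, E -> SB.

S -> f | SE; A -> i; B -> CC | CD | SA; C -> h; D -> SA; E -> SB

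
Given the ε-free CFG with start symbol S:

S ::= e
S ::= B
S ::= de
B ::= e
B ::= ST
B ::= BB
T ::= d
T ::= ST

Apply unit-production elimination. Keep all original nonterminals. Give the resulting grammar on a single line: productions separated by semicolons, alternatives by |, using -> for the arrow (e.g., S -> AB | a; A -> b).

S -> e | BB | ST | de; B -> e | BB | ST; T -> d | ST

Unit productions: S->B.
Unit pairs (A ⇒* B via units): (S,B).
S: inherits non-unit rules of {B, S} → BB | ST | de | e.
B: inherits non-unit rules of {B} → BB | ST | e.
T: inherits non-unit rules of {T} → ST | d.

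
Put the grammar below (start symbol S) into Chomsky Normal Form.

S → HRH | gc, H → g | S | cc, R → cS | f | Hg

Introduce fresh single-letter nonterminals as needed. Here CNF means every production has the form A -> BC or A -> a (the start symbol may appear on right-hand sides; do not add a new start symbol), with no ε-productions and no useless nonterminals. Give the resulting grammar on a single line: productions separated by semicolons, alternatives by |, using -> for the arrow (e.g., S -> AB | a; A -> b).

No ε-productions.
After unit-elimination: S -> gc | HRH; H -> g | cc | gc | HRH; R -> f | Hg | cS.
TERM: introduce A -> c, B -> g and substitute in every rule of length ≥2.
BIN: H -> HRH becomes H -> HC, C -> RH; S -> HRH becomes S -> HD, D -> RH.

S -> BA | HD; A -> c; B -> g; C -> RH; D -> RH; H -> g | AA | BA | HC; R -> f | AS | HB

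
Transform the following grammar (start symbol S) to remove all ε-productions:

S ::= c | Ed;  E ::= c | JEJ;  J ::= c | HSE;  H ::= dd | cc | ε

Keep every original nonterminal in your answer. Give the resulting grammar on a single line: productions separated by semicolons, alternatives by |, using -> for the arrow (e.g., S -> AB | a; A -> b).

S -> c | Ed; E -> c | JEJ; H -> cc | dd; J -> c | SE | HSE

Nullable set: {H}.
Drop H -> ε.
J -> HSE: H nullable, giving HSE | SE.
Unchanged (no nullable symbols): S -> Ed; S -> c; E -> JEJ; E -> c; H -> cc; H -> dd; J -> c.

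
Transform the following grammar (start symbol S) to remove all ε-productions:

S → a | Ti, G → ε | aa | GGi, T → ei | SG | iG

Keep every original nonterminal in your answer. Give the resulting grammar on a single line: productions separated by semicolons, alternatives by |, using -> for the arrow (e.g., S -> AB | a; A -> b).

Nullable set: {G}.
Drop G -> ε.
G -> GGi: G, G nullable, giving GGi | Gi | i.
T -> SG: G nullable, giving S | SG.
T -> iG: G nullable, giving i | iG.
Unchanged (no nullable symbols): S -> Ti; S -> a; G -> aa; T -> ei.

S -> a | Ti; G -> i | Gi | aa | GGi; T -> S | i | SG | ei | iG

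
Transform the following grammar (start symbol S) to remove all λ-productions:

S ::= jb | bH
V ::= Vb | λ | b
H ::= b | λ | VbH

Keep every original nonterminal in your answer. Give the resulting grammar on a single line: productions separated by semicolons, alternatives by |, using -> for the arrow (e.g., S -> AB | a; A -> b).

S -> b | bH | jb; H -> b | Vb | bH | VbH; V -> b | Vb

Nullable set: {H, V}.
S -> bH: H nullable, giving b | bH.
Drop H -> λ.
H -> VbH: V, H nullable, giving Vb | VbH | b | bH.
Drop V -> λ.
V -> Vb: V nullable, giving Vb | b.
Unchanged (no nullable symbols): S -> jb; H -> b; V -> b.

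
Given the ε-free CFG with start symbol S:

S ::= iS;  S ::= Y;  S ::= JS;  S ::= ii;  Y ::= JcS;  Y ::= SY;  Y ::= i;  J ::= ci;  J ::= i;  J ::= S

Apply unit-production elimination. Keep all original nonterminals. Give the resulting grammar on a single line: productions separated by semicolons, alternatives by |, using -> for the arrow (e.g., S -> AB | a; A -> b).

Unit productions: J->S, S->Y.
Unit pairs (A ⇒* B via units): (J,S), (J,Y), (S,Y).
S: inherits non-unit rules of {S, Y} → JS | JcS | SY | i | iS | ii.
J: inherits non-unit rules of {J, S, Y} → JS | JcS | SY | ci | i | iS | ii.
Y: inherits non-unit rules of {Y} → JcS | SY | i.

S -> i | JS | SY | iS | ii | JcS; J -> i | JS | SY | ci | iS | ii | JcS; Y -> i | SY | JcS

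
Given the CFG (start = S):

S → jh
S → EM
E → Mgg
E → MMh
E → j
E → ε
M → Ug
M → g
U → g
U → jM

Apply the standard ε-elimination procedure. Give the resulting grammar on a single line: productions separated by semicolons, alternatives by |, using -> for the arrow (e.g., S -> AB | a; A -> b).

Nullable set: {E}.
S -> EM: E nullable, giving EM | M.
Drop E -> ε.
Unchanged (no nullable symbols): S -> jh; E -> MMh; E -> Mgg; E -> j; M -> Ug; M -> g; U -> g; U -> jM.

S -> M | EM | jh; E -> j | MMh | Mgg; M -> g | Ug; U -> g | jM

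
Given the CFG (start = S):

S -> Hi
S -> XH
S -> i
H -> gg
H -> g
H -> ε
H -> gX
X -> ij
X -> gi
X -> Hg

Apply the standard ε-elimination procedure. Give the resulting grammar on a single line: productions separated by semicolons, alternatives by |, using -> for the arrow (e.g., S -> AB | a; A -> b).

S -> X | i | Hi | XH; H -> g | gX | gg; X -> g | Hg | gi | ij

Nullable set: {H}.
S -> Hi: H nullable, giving Hi | i.
S -> XH: H nullable, giving X | XH.
Drop H -> ε.
X -> Hg: H nullable, giving Hg | g.
Unchanged (no nullable symbols): S -> i; H -> g; H -> gX; H -> gg; X -> gi; X -> ij.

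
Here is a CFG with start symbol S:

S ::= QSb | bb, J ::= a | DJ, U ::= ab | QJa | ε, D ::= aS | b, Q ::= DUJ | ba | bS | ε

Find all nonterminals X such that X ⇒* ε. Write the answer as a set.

Directly nullable (have an ε-rule): {Q, U}.
Not nullable: D, J, S — each has a terminal in every rule's right-hand side or depends on a non-nullable symbol.

{Q, U}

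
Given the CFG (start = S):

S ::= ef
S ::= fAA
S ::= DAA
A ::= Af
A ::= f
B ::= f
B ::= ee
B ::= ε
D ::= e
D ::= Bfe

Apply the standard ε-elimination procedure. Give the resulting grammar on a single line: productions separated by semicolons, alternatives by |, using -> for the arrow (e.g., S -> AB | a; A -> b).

Nullable set: {B}.
Drop B -> ε.
D -> Bfe: B nullable, giving Bfe | fe.
Unchanged (no nullable symbols): S -> DAA; S -> ef; S -> fAA; A -> Af; A -> f; B -> ee; B -> f; D -> e.

S -> ef | DAA | fAA; A -> f | Af; B -> f | ee; D -> e | fe | Bfe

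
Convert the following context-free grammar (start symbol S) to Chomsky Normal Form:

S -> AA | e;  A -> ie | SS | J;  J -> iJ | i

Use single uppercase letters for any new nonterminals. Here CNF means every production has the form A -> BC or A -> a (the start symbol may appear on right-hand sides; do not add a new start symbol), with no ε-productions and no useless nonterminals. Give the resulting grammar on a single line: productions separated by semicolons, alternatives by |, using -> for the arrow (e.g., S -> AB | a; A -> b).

No ε-productions.
After unit-elimination: S -> e | AA; A -> i | SS | iJ | ie; J -> i | iJ.
TERM: introduce C -> e, B -> i and substitute in every rule of length ≥2.

S -> e | AA; A -> i | BC | BJ | SS; B -> i; C -> e; J -> i | BJ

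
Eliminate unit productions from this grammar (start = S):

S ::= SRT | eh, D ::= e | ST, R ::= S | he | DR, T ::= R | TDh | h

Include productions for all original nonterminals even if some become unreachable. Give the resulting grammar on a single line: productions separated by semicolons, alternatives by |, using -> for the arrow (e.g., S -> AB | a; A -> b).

S -> eh | SRT; D -> e | ST; R -> DR | eh | he | SRT; T -> h | DR | eh | he | SRT | TDh

Unit productions: R->S, T->R.
Unit pairs (A ⇒* B via units): (R,S), (T,R), (T,S).
S: inherits non-unit rules of {S} → SRT | eh.
D: inherits non-unit rules of {D} → ST | e.
R: inherits non-unit rules of {R, S} → DR | SRT | eh | he.
T: inherits non-unit rules of {R, S, T} → DR | SRT | TDh | eh | h | he.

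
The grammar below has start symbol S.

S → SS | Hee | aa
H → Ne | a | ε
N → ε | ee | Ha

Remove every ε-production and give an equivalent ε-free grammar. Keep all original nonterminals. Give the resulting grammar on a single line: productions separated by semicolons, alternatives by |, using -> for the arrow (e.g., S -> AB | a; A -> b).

S -> SS | aa | ee | Hee; H -> a | e | Ne; N -> a | Ha | ee

Nullable set: {H, N}.
S -> Hee: H nullable, giving Hee | ee.
Drop H -> ε.
H -> Ne: N nullable, giving Ne | e.
Drop N -> ε.
N -> Ha: H nullable, giving Ha | a.
Unchanged (no nullable symbols): S -> SS; S -> aa; H -> a; N -> ee.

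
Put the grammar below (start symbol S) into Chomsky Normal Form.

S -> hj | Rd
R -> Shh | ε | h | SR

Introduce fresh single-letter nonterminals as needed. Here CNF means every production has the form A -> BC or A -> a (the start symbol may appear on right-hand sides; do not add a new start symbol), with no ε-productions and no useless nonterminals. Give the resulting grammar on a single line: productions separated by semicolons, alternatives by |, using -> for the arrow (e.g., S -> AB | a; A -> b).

Nullable: {R}; after ε-elimination: S -> d | Rd | hj; R -> S | h | SR | Shh.
After unit-elimination: S -> d | Rd | hj; R -> d | h | Rd | SR | hj | Shh.
TERM: introduce A -> d, B -> h, C -> j and substitute in every rule of length ≥2.
BIN: R -> SBB becomes R -> SD, D -> BB.

S -> d | BC | RA; A -> d; B -> h; C -> j; D -> BB; R -> d | h | BC | RA | SD | SR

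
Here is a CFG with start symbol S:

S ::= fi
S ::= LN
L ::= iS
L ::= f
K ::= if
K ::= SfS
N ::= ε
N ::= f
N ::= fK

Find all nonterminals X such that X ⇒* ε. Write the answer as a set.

{N}

Directly nullable (have an ε-rule): {N}.
Not nullable: K, L, S — each has a terminal in every rule's right-hand side or depends on a non-nullable symbol.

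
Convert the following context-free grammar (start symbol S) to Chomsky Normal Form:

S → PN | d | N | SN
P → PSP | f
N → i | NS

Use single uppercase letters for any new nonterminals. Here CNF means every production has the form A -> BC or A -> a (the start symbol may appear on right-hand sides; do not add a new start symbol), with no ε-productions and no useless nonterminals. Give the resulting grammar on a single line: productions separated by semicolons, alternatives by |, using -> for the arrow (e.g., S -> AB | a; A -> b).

No ε-productions.
After unit-elimination: S -> d | i | NS | PN | SN; N -> i | NS; P -> f | PSP.
BIN: P -> PSP becomes P -> PA, A -> SP.

S -> d | i | NS | PN | SN; A -> SP; N -> i | NS; P -> f | PA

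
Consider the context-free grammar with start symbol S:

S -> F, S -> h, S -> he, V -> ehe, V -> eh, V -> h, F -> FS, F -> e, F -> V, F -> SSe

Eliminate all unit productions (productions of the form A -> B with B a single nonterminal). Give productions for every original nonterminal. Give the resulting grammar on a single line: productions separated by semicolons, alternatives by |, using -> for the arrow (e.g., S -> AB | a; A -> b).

S -> e | h | FS | eh | he | SSe | ehe; F -> e | h | FS | eh | SSe | ehe; V -> h | eh | ehe

Unit productions: F->V, S->F.
Unit pairs (A ⇒* B via units): (F,V), (S,F), (S,V).
S: inherits non-unit rules of {F, S, V} → FS | SSe | e | eh | ehe | h | he.
F: inherits non-unit rules of {F, V} → FS | SSe | e | eh | ehe | h.
V: inherits non-unit rules of {V} → eh | ehe | h.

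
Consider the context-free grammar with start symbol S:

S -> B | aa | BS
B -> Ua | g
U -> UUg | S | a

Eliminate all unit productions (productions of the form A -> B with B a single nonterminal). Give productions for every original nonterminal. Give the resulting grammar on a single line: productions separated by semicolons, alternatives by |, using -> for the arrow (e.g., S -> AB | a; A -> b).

Unit productions: S->B, U->S.
Unit pairs (A ⇒* B via units): (S,B), (U,B), (U,S).
S: inherits non-unit rules of {B, S} → BS | Ua | aa | g.
B: inherits non-unit rules of {B} → Ua | g.
U: inherits non-unit rules of {B, S, U} → BS | UUg | Ua | a | aa | g.

S -> g | BS | Ua | aa; B -> g | Ua; U -> a | g | BS | Ua | aa | UUg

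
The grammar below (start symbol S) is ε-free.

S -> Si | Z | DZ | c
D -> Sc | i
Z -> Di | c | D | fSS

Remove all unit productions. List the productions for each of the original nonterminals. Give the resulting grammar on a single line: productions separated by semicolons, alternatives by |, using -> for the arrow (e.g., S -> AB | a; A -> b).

Unit productions: S->Z, Z->D.
Unit pairs (A ⇒* B via units): (S,D), (S,Z), (Z,D).
S: inherits non-unit rules of {D, S, Z} → DZ | Di | Sc | Si | c | fSS | i.
D: inherits non-unit rules of {D} → Sc | i.
Z: inherits non-unit rules of {D, Z} → Di | Sc | c | fSS | i.

S -> c | i | DZ | Di | Sc | Si | fSS; D -> i | Sc; Z -> c | i | Di | Sc | fSS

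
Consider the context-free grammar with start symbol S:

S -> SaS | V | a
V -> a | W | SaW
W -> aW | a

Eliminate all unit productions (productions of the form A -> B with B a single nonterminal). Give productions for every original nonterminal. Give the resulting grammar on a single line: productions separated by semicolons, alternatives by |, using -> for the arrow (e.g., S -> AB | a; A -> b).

S -> a | aW | SaS | SaW; V -> a | aW | SaW; W -> a | aW

Unit productions: S->V, V->W.
Unit pairs (A ⇒* B via units): (S,V), (S,W), (V,W).
S: inherits non-unit rules of {S, V, W} → SaS | SaW | a | aW.
V: inherits non-unit rules of {V, W} → SaW | a | aW.
W: inherits non-unit rules of {W} → a | aW.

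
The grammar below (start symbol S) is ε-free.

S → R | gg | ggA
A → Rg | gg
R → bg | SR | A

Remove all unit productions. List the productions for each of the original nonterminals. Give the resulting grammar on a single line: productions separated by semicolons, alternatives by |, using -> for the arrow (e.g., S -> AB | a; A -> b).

S -> Rg | SR | bg | gg | ggA; A -> Rg | gg; R -> Rg | SR | bg | gg

Unit productions: R->A, S->R.
Unit pairs (A ⇒* B via units): (R,A), (S,A), (S,R).
S: inherits non-unit rules of {A, R, S} → Rg | SR | bg | gg | ggA.
A: inherits non-unit rules of {A} → Rg | gg.
R: inherits non-unit rules of {A, R} → Rg | SR | bg | gg.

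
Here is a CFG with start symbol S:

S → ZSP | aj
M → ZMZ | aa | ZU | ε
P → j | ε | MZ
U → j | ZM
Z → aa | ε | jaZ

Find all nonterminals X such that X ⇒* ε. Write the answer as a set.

Directly nullable (have an ε-rule): {M, P, Z}.
U is nullable via U -> ZM (every symbol on the right is already known nullable).
Not nullable: S — each has a terminal in every rule's right-hand side or depends on a non-nullable symbol.

{M, P, U, Z}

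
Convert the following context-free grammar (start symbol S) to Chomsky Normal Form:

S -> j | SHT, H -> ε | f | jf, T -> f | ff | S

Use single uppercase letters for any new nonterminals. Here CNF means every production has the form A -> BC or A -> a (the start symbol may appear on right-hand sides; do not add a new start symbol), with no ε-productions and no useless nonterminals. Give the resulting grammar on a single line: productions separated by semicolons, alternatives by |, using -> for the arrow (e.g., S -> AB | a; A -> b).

S -> j | SC | ST; A -> j; B -> f; C -> HT; D -> HT; H -> f | AB; T -> f | j | BB | SD | ST

Nullable: {H}; after ε-elimination: S -> j | ST | SHT; H -> f | jf; T -> S | f | ff.
After unit-elimination: S -> j | ST | SHT; H -> f | jf; T -> f | j | ST | ff | SHT.
TERM: introduce B -> f, A -> j and substitute in every rule of length ≥2.
BIN: S -> SHT becomes S -> SC, C -> HT; T -> SHT becomes T -> SD, D -> HT.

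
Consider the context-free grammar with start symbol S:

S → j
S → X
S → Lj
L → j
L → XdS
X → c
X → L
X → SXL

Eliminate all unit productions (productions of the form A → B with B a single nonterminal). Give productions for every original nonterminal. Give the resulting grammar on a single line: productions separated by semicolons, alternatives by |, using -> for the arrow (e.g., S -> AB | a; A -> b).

S -> c | j | Lj | SXL | XdS; L -> j | XdS; X -> c | j | SXL | XdS

Unit productions: S->X, X->L.
Unit pairs (A ⇒* B via units): (S,L), (S,X), (X,L).
S: inherits non-unit rules of {L, S, X} → Lj | SXL | XdS | c | j.
L: inherits non-unit rules of {L} → XdS | j.
X: inherits non-unit rules of {L, X} → SXL | XdS | c | j.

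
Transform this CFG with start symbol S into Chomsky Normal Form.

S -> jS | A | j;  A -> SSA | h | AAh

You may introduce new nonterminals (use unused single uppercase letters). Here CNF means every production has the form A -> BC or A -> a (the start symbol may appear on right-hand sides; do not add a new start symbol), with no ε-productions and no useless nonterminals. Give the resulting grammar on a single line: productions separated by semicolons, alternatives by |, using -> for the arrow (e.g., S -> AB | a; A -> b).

No ε-productions.
After unit-elimination: S -> h | j | jS | AAh | SSA; A -> h | AAh | SSA.
TERM: introduce B -> h, C -> j and substitute in every rule of length ≥2.
BIN: A -> AAB becomes A -> AD, D -> AB; A -> SSA becomes A -> SE, E -> SA; S -> AAB becomes S -> AF, F -> AB; S -> SSA becomes S -> SG, G -> SA.

S -> h | j | AF | CS | SG; A -> h | AD | SE; B -> h; C -> j; D -> AB; E -> SA; F -> AB; G -> SA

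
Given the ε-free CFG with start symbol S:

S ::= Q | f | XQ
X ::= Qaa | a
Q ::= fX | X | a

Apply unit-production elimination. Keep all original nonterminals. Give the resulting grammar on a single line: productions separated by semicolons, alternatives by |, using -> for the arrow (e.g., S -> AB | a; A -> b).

Unit productions: Q->X, S->Q.
Unit pairs (A ⇒* B via units): (Q,X), (S,Q), (S,X).
S: inherits non-unit rules of {Q, S, X} → Qaa | XQ | a | f | fX.
Q: inherits non-unit rules of {Q, X} → Qaa | a | fX.
X: inherits non-unit rules of {X} → Qaa | a.

S -> a | f | XQ | fX | Qaa; Q -> a | fX | Qaa; X -> a | Qaa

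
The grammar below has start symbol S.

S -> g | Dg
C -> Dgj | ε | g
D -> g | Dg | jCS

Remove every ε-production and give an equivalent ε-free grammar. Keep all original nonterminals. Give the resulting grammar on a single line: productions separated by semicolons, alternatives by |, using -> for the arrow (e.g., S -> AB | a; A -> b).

S -> g | Dg; C -> g | Dgj; D -> g | Dg | jS | jCS

Nullable set: {C}.
Drop C -> ε.
D -> jCS: C nullable, giving jCS | jS.
Unchanged (no nullable symbols): S -> Dg; S -> g; C -> Dgj; C -> g; D -> Dg; D -> g.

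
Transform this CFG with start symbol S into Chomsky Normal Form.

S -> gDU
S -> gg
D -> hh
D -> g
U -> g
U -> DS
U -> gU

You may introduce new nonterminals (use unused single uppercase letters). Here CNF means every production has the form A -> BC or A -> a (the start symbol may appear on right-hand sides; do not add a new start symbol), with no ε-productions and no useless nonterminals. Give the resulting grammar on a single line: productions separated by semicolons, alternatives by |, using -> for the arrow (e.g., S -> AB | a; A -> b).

S -> BB | BC; A -> h; B -> g; C -> DU; D -> g | AA; U -> g | BU | DS

No ε-productions.
No unit productions to eliminate.
TERM: introduce B -> g, A -> h and substitute in every rule of length ≥2.
BIN: S -> BDU becomes S -> BC, C -> DU.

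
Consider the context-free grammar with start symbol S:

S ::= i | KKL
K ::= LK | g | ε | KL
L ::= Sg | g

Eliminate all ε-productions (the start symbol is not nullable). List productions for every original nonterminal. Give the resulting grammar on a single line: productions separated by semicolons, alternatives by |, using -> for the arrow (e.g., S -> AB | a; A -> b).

S -> L | i | KL | KKL; K -> L | g | KL | LK; L -> g | Sg

Nullable set: {K}.
S -> KKL: K, K nullable, giving KKL | KL | L.
Drop K -> ε.
K -> KL: K nullable, giving KL | L.
K -> LK: K nullable, giving L | LK.
Unchanged (no nullable symbols): S -> i; K -> g; L -> Sg; L -> g.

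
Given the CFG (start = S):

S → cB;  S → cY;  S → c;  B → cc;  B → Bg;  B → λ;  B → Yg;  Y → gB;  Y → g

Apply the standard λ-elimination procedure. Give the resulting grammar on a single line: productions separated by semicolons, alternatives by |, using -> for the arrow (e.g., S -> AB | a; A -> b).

S -> c | cB | cY; B -> g | Bg | Yg | cc; Y -> g | gB

Nullable set: {B}.
S -> cB: B nullable, giving c | cB.
Drop B -> λ.
B -> Bg: B nullable, giving Bg | g.
Y -> gB: B nullable, giving g | gB.
Unchanged (no nullable symbols): S -> c; S -> cY; B -> Yg; B -> cc; Y -> g.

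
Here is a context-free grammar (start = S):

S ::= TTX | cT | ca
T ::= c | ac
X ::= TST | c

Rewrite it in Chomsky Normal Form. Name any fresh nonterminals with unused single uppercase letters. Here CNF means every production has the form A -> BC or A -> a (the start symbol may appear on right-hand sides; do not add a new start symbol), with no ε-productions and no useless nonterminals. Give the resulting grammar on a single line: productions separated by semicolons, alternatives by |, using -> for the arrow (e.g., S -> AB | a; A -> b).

No ε-productions.
No unit productions to eliminate.
TERM: introduce B -> a, A -> c and substitute in every rule of length ≥2.
BIN: S -> TTX becomes S -> TC, C -> TX; X -> TST becomes X -> TD, D -> ST.

S -> AB | AT | TC; A -> c; B -> a; C -> TX; D -> ST; T -> c | BA; X -> c | TD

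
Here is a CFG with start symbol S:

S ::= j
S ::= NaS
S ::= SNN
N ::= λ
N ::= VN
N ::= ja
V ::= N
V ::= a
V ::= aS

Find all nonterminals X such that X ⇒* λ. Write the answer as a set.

{N, V}

Directly nullable (have an ε-rule): {N}.
V is nullable via V -> N (every symbol on the right is already known nullable).
Not nullable: S — each has a terminal in every rule's right-hand side or depends on a non-nullable symbol.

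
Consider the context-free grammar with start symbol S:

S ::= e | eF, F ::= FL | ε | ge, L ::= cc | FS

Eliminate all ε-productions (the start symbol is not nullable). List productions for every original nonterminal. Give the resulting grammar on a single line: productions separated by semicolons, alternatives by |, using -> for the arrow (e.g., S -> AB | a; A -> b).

S -> e | eF; F -> L | FL | ge; L -> S | FS | cc

Nullable set: {F}.
S -> eF: F nullable, giving e | eF.
Drop F -> ε.
F -> FL: F nullable, giving FL | L.
L -> FS: F nullable, giving FS | S.
Unchanged (no nullable symbols): S -> e; F -> ge; L -> cc.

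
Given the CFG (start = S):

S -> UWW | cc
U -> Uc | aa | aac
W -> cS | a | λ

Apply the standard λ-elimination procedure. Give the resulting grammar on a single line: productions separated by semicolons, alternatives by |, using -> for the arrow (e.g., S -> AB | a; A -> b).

Nullable set: {W}.
S -> UWW: W, W nullable, giving U | UW | UWW.
Drop W -> λ.
Unchanged (no nullable symbols): S -> cc; U -> Uc; U -> aa; U -> aac; W -> a; W -> cS.

S -> U | UW | cc | UWW; U -> Uc | aa | aac; W -> a | cS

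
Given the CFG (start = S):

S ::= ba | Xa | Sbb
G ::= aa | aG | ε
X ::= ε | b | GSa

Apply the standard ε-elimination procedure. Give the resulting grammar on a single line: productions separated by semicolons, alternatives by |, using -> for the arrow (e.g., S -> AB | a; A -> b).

S -> a | Xa | ba | Sbb; G -> a | aG | aa; X -> b | Sa | GSa

Nullable set: {G, X}.
S -> Xa: X nullable, giving Xa | a.
Drop G -> ε.
G -> aG: G nullable, giving a | aG.
Drop X -> ε.
X -> GSa: G nullable, giving GSa | Sa.
Unchanged (no nullable symbols): S -> Sbb; S -> ba; G -> aa; X -> b.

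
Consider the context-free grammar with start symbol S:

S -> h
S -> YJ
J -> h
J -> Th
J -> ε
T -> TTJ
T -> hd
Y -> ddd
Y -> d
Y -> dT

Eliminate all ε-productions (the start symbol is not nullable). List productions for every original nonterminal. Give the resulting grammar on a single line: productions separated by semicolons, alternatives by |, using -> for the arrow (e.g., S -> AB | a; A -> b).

S -> Y | h | YJ; J -> h | Th; T -> TT | hd | TTJ; Y -> d | dT | ddd

Nullable set: {J}.
S -> YJ: J nullable, giving Y | YJ.
Drop J -> ε.
T -> TTJ: J nullable, giving TT | TTJ.
Unchanged (no nullable symbols): S -> h; J -> Th; J -> h; T -> hd; Y -> d; Y -> dT; Y -> ddd.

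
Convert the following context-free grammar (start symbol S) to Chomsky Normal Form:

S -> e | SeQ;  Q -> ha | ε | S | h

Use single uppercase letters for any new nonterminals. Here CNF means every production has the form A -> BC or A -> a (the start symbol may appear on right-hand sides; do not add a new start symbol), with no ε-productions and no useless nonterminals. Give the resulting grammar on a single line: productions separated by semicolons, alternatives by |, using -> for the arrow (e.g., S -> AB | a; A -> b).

Nullable: {Q}; after ε-elimination: S -> e | Se | SeQ; Q -> S | h | ha.
After unit-elimination: S -> e | Se | SeQ; Q -> e | h | Se | ha | SeQ.
TERM: introduce C -> a, A -> e, B -> h and substitute in every rule of length ≥2.
BIN: Q -> SAQ becomes Q -> SD, D -> AQ; S -> SAQ becomes S -> SE, E -> AQ.

S -> e | SA | SE; A -> e; B -> h; C -> a; D -> AQ; E -> AQ; Q -> e | h | BC | SA | SD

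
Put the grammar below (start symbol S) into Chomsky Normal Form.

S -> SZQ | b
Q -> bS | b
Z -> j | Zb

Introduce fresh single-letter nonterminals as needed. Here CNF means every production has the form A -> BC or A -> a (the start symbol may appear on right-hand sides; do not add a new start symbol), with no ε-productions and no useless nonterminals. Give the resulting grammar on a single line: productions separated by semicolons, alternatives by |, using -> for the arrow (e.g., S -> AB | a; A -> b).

S -> b | SB; A -> b; B -> ZQ; Q -> b | AS; Z -> j | ZA

No ε-productions.
No unit productions to eliminate.
TERM: introduce A -> b and substitute in every rule of length ≥2.
BIN: S -> SZQ becomes S -> SB, B -> ZQ.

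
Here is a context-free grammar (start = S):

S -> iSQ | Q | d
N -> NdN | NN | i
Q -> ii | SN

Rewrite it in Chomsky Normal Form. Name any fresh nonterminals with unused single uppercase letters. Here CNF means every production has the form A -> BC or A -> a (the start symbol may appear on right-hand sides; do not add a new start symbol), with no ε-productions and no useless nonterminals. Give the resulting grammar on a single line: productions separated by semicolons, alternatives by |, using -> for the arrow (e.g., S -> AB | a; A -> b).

S -> d | BB | BD | SN; A -> d; B -> i; C -> AN; D -> SQ; N -> i | NC | NN; Q -> BB | SN

No ε-productions.
After unit-elimination: S -> d | SN | ii | iSQ; N -> i | NN | NdN; Q -> SN | ii.
TERM: introduce A -> d, B -> i and substitute in every rule of length ≥2.
BIN: N -> NAN becomes N -> NC, C -> AN; S -> BSQ becomes S -> BD, D -> SQ.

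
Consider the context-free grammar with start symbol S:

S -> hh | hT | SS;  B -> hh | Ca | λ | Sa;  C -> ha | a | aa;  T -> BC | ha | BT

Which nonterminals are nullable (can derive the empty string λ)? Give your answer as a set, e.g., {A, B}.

Directly nullable (have an ε-rule): {B}.
Not nullable: C, S, T — each has a terminal in every rule's right-hand side or depends on a non-nullable symbol.

{B}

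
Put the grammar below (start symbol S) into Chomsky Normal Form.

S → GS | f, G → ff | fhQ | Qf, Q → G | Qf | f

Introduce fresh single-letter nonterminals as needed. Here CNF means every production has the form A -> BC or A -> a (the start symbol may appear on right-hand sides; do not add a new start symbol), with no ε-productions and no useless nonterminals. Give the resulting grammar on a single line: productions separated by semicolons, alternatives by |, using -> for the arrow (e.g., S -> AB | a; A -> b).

S -> f | GS; A -> f; B -> h; C -> BQ; D -> BQ; G -> AA | AC | QA; Q -> f | AA | AD | QA

No ε-productions.
After unit-elimination: S -> f | GS; G -> Qf | ff | fhQ; Q -> f | Qf | ff | fhQ.
TERM: introduce A -> f, B -> h and substitute in every rule of length ≥2.
BIN: G -> ABQ becomes G -> AC, C -> BQ; Q -> ABQ becomes Q -> AD, D -> BQ.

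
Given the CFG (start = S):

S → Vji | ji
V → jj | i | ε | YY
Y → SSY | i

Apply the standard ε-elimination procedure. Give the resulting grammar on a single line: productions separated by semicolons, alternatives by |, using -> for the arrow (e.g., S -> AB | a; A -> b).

S -> ji | Vji; V -> i | YY | jj; Y -> i | SSY

Nullable set: {V}.
S -> Vji: V nullable, giving Vji | ji.
Drop V -> ε.
Unchanged (no nullable symbols): S -> ji; V -> YY; V -> i; V -> jj; Y -> SSY; Y -> i.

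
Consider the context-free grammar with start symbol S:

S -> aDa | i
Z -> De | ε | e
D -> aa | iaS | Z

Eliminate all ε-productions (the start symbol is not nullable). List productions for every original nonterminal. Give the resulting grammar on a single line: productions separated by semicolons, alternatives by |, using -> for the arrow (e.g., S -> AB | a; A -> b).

Nullable set: {D, Z}.
S -> aDa: D nullable, giving aDa | aa.
D -> Z: Z nullable, giving Z.
Drop Z -> ε.
Z -> De: D nullable, giving De | e.
Unchanged (no nullable symbols): S -> i; D -> aa; D -> iaS; Z -> e.

S -> i | aa | aDa; D -> Z | aa | iaS; Z -> e | De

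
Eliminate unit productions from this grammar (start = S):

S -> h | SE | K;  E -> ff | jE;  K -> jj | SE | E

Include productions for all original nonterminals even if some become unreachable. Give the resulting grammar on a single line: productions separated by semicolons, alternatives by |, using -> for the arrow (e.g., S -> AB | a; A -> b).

S -> h | SE | ff | jE | jj; E -> ff | jE; K -> SE | ff | jE | jj

Unit productions: K->E, S->K.
Unit pairs (A ⇒* B via units): (K,E), (S,E), (S,K).
S: inherits non-unit rules of {E, K, S} → SE | ff | h | jE | jj.
E: inherits non-unit rules of {E} → ff | jE.
K: inherits non-unit rules of {E, K} → SE | ff | jE | jj.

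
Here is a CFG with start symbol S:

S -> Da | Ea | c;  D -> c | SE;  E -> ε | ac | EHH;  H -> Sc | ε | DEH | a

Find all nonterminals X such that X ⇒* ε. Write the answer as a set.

{E, H}

Directly nullable (have an ε-rule): {E, H}.
Not nullable: D, S — each has a terminal in every rule's right-hand side or depends on a non-nullable symbol.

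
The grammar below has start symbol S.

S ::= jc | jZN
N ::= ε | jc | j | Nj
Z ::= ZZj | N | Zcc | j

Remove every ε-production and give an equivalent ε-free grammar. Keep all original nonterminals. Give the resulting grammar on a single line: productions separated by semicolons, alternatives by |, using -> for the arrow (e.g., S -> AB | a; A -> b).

Nullable set: {N, Z}.
S -> jZN: Z, N nullable, giving j | jN | jZ | jZN.
Drop N -> ε.
N -> Nj: N nullable, giving Nj | j.
Z -> N: N nullable, giving N.
Z -> ZZj: Z, Z nullable, giving ZZj | Zj | j.
Z -> Zcc: Z nullable, giving Zcc | cc.
Unchanged (no nullable symbols): S -> jc; N -> j; N -> jc; Z -> j.

S -> j | jN | jZ | jc | jZN; N -> j | Nj | jc; Z -> N | j | Zj | cc | ZZj | Zcc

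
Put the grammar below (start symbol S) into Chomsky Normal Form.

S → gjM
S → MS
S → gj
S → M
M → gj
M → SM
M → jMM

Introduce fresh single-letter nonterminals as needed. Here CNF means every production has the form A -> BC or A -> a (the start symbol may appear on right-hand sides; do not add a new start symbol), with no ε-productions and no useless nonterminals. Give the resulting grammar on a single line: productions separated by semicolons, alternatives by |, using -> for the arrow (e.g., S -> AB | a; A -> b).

No ε-productions.
After unit-elimination: S -> MS | SM | gj | gjM | jMM; M -> SM | gj | jMM.
TERM: introduce A -> g, B -> j and substitute in every rule of length ≥2.
BIN: M -> BMM becomes M -> BC, C -> MM; S -> ABM becomes S -> AD, D -> BM; S -> BMM becomes S -> BE, E -> MM.

S -> AB | AD | BE | MS | SM; A -> g; B -> j; C -> MM; D -> BM; E -> MM; M -> AB | BC | SM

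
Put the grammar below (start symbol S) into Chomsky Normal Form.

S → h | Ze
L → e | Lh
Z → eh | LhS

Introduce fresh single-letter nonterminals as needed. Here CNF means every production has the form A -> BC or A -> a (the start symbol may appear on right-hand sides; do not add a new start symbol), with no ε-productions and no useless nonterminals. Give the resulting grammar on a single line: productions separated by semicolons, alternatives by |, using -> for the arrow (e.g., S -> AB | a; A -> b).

No ε-productions.
No unit productions to eliminate.
TERM: introduce B -> e, A -> h and substitute in every rule of length ≥2.
BIN: Z -> LAS becomes Z -> LC, C -> AS.

S -> h | ZB; A -> h; B -> e; C -> AS; L -> e | LA; Z -> BA | LC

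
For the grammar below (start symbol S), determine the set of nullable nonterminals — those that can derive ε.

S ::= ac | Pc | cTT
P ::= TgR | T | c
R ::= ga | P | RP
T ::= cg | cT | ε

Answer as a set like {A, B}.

Directly nullable (have an ε-rule): {T}.
P is nullable via P -> T (every symbol on the right is already known nullable).
R is nullable via R -> P (every symbol on the right is already known nullable).
Not nullable: S — each has a terminal in every rule's right-hand side or depends on a non-nullable symbol.

{P, R, T}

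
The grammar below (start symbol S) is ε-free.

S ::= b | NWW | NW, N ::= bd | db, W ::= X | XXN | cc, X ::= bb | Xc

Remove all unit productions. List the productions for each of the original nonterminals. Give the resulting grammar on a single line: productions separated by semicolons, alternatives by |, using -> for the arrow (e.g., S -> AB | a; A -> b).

S -> b | NW | NWW; N -> bd | db; W -> Xc | bb | cc | XXN; X -> Xc | bb

Unit productions: W->X.
Unit pairs (A ⇒* B via units): (W,X).
S: inherits non-unit rules of {S} → NW | NWW | b.
N: inherits non-unit rules of {N} → bd | db.
W: inherits non-unit rules of {W, X} → XXN | Xc | bb | cc.
X: inherits non-unit rules of {X} → Xc | bb.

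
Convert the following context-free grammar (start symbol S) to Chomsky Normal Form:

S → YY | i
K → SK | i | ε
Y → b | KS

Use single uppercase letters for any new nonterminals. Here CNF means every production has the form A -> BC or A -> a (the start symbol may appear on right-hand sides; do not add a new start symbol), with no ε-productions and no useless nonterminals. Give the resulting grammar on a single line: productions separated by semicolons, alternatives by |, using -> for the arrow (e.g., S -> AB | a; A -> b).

Nullable: {K}; after ε-elimination: S -> i | YY; K -> S | i | SK; Y -> S | b | KS.
After unit-elimination: S -> i | YY; K -> i | SK | YY; Y -> b | i | KS | YY.

S -> i | YY; K -> i | SK | YY; Y -> b | i | KS | YY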